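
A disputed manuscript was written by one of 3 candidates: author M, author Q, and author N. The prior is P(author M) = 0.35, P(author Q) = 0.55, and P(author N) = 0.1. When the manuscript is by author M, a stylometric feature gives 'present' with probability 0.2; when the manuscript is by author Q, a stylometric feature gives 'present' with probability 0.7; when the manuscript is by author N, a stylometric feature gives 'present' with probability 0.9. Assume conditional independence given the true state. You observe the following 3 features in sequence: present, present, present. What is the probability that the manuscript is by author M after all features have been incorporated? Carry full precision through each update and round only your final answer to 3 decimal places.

After 'present': normaliser = 0.2·0.3500 + 0.7·0.5500 + 0.9·0.1000; P(author M) ≈ 0.1284, P(author Q) ≈ 0.7064, P(author N) ≈ 0.1651
After 'present': normaliser = 0.2·0.1284 + 0.7·0.7064 + 0.9·0.1651; P(author M) ≈ 0.0384, P(author Q) ≈ 0.7394, P(author N) ≈ 0.2222
After 'present': normaliser = 0.2·0.0384 + 0.7·0.7394 + 0.9·0.2222; P(author M) ≈ 0.0106, P(author Q) ≈ 0.7136, P(author N) ≈ 0.2758

0.011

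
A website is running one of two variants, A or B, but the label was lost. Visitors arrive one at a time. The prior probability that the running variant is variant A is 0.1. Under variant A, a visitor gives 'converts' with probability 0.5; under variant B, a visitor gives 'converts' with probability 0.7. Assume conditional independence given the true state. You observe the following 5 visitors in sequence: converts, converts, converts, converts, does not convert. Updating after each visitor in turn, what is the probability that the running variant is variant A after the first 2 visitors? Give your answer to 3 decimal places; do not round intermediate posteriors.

0.054

After 'converts': P(A) = 0.5·0.1000 / (0.5·0.1000 + 0.7·0.9000) ≈ 0.0735
After 'converts': P(A) = 0.5·0.0735 / (0.5·0.0735 + 0.7·0.9265) ≈ 0.0536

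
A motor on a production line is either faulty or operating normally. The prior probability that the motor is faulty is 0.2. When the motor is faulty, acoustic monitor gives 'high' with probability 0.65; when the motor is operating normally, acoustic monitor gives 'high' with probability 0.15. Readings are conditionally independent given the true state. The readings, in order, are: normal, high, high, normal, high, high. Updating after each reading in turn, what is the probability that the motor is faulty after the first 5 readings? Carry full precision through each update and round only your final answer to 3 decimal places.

After 'normal': P(faulty) = 0.35·0.2000 / (0.35·0.2000 + 0.85·0.8000) ≈ 0.0933
After 'high': P(faulty) = 0.65·0.0933 / (0.65·0.0933 + 0.15·0.9067) ≈ 0.3085
After 'high': P(faulty) = 0.65·0.3085 / (0.65·0.3085 + 0.15·0.6915) ≈ 0.6591
After 'normal': P(faulty) = 0.35·0.6591 / (0.35·0.6591 + 0.85·0.3409) ≈ 0.4432
After 'high': P(faulty) = 0.65·0.4432 / (0.65·0.4432 + 0.15·0.5568) ≈ 0.7752

0.775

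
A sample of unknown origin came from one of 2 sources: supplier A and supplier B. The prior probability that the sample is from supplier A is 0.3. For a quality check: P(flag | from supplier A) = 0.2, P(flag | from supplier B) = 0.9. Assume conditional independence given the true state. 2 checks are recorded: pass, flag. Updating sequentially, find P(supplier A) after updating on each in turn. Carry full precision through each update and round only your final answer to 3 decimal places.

After 'pass': P(supplier A) = 0.8·0.3000 / (0.8·0.3000 + 0.1·0.7000) ≈ 0.7742
After 'flag': P(supplier A) = 0.2·0.7742 / (0.2·0.7742 + 0.9·0.2258) ≈ 0.4324

0.432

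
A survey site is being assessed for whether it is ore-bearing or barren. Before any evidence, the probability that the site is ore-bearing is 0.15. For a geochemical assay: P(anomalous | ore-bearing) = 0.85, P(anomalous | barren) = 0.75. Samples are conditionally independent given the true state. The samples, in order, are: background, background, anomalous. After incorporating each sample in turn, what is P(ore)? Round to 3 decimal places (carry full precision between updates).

0.067

After 'background': P(ore) = 0.15·0.1500 / (0.15·0.1500 + 0.25·0.8500) ≈ 0.0957
After 'background': P(ore) = 0.15·0.0957 / (0.15·0.0957 + 0.25·0.9043) ≈ 0.0597
After 'anomalous': P(ore) = 0.85·0.0597 / (0.85·0.0597 + 0.75·0.9403) ≈ 0.0672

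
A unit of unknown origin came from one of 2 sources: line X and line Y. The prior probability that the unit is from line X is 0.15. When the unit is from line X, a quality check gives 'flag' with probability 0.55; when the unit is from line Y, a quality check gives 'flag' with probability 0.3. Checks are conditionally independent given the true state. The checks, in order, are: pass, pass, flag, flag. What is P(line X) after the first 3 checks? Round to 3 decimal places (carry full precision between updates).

After 'pass': P(line X) = 0.45·0.1500 / (0.45·0.1500 + 0.7·0.8500) ≈ 0.1019
After 'pass': P(line X) = 0.45·0.1019 / (0.45·0.1019 + 0.7·0.8981) ≈ 0.0680
After 'flag': P(line X) = 0.55·0.0680 / (0.55·0.0680 + 0.3·0.9320) ≈ 0.1179

0.118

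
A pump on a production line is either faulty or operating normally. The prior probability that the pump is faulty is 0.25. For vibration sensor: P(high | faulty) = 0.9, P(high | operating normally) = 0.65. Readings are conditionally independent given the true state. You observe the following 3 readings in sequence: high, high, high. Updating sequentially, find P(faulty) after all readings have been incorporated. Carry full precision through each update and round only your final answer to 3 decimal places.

After 'high': P(faulty) = 0.9·0.2500 / (0.9·0.2500 + 0.65·0.7500) ≈ 0.3158
After 'high': P(faulty) = 0.9·0.3158 / (0.9·0.3158 + 0.65·0.6842) ≈ 0.3899
After 'high': P(faulty) = 0.9·0.3899 / (0.9·0.3899 + 0.65·0.6101) ≈ 0.4695

0.469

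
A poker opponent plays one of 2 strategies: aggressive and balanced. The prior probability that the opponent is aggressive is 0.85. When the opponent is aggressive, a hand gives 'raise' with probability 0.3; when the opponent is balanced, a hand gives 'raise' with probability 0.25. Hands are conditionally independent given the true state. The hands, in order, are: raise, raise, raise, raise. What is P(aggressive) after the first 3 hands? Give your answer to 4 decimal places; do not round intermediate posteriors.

0.9073

After 'raise': P(aggressive) = 0.3·0.8500 / (0.3·0.8500 + 0.25·0.1500) ≈ 0.8718
After 'raise': P(aggressive) = 0.3·0.8718 / (0.3·0.8718 + 0.25·0.1282) ≈ 0.8908
After 'raise': P(aggressive) = 0.3·0.8908 / (0.3·0.8908 + 0.25·0.1092) ≈ 0.9073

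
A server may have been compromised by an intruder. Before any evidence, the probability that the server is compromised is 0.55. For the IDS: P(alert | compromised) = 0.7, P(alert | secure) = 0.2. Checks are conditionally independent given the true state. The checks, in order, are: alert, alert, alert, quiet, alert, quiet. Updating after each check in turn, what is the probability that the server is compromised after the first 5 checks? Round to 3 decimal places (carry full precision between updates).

0.986

After 'alert': P(compromised) = 0.7·0.5500 / (0.7·0.5500 + 0.2·0.4500) ≈ 0.8105
After 'alert': P(compromised) = 0.7·0.8105 / (0.7·0.8105 + 0.2·0.1895) ≈ 0.9374
After 'alert': P(compromised) = 0.7·0.9374 / (0.7·0.9374 + 0.2·0.0626) ≈ 0.9813
After 'quiet': P(compromised) = 0.3·0.9813 / (0.3·0.9813 + 0.8·0.0187) ≈ 0.9516
After 'alert': P(compromised) = 0.7·0.9516 / (0.7·0.9516 + 0.2·0.0484) ≈ 0.9857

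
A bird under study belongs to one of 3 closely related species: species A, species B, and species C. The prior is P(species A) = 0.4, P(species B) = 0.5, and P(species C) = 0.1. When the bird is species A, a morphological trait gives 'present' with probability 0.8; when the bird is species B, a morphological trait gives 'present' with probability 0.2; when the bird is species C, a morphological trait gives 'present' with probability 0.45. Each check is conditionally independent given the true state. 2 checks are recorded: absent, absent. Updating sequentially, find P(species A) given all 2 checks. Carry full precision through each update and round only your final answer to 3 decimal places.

After 'absent': normaliser = 0.2·0.4000 + 0.8·0.5000 + 0.55·0.1000; P(species A) ≈ 0.1495, P(species B) ≈ 0.7477, P(species C) ≈ 0.1028
After 'absent': normaliser = 0.2·0.1495 + 0.8·0.7477 + 0.55·0.1028; P(species A) ≈ 0.0437, P(species B) ≈ 0.8737, P(species C) ≈ 0.0826

0.044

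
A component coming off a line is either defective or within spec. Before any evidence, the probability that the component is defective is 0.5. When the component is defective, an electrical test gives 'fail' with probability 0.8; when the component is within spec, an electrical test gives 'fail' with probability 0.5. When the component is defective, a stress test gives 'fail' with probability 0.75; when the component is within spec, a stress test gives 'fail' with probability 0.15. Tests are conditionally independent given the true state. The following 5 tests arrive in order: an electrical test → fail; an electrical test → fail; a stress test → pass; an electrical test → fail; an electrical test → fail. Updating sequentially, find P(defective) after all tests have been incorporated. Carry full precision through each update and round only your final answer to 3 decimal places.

Each posterior becomes the prior for the next update.
After an electrical test='fail': P(defective) = 0.8·0.5000 / (0.8·0.5000 + 0.5·0.5000) ≈ 0.6154
After an electrical test='fail': P(defective) = 0.8·0.6154 / (0.8·0.6154 + 0.5·0.3846) ≈ 0.7191
After a stress test='pass': P(defective) = 0.25·0.7191 / (0.25·0.7191 + 0.85·0.2809) ≈ 0.4295
After an electrical test='fail': P(defective) = 0.8·0.4295 / (0.8·0.4295 + 0.5·0.5705) ≈ 0.5464
After an electrical test='fail': P(defective) = 0.8·0.5464 / (0.8·0.5464 + 0.5·0.4536) ≈ 0.6584

0.658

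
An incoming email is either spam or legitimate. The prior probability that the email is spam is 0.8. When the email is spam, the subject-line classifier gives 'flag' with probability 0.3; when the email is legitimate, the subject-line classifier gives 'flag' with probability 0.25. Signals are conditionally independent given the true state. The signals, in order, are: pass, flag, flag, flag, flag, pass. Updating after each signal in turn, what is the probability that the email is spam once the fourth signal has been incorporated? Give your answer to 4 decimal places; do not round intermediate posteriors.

After 'pass': P(spam) = 0.7·0.8000 / (0.7·0.8000 + 0.75·0.2000) ≈ 0.7887
After 'flag': P(spam) = 0.3·0.7887 / (0.3·0.7887 + 0.25·0.2113) ≈ 0.8175
After 'flag': P(spam) = 0.3·0.8175 / (0.3·0.8175 + 0.25·0.1825) ≈ 0.8432
After 'flag': P(spam) = 0.3·0.8432 / (0.3·0.8432 + 0.25·0.1568) ≈ 0.8658

0.8658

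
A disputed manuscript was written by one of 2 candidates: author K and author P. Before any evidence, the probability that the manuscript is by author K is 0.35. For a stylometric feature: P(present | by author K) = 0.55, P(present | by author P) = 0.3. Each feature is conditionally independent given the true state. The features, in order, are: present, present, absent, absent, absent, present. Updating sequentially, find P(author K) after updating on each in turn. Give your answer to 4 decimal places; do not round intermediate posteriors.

0.4685

Apply Bayes' rule sequentially, carrying P(author K) forward.
After 'present': P(author K) = 0.55·0.3500 / (0.55·0.3500 + 0.3·0.6500) ≈ 0.4968
After 'present': P(author K) = 0.55·0.4968 / (0.55·0.4968 + 0.3·0.5032) ≈ 0.6441
After 'absent': P(author K) = 0.45·0.6441 / (0.45·0.6441 + 0.7·0.3559) ≈ 0.5378
After 'absent': P(author K) = 0.45·0.5378 / (0.45·0.5378 + 0.7·0.4622) ≈ 0.4279
After 'absent': P(author K) = 0.45·0.4279 / (0.45·0.4279 + 0.7·0.5721) ≈ 0.3247
After 'present': P(author K) = 0.55·0.3247 / (0.55·0.3247 + 0.3·0.6753) ≈ 0.4685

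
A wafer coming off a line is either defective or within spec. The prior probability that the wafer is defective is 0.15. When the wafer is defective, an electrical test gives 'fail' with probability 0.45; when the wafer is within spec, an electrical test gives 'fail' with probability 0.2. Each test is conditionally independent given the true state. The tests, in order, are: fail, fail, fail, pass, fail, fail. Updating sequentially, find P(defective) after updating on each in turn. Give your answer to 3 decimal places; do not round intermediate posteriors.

0.875

Apply Bayes' rule sequentially, carrying P(defective) forward.
After 'fail': P(defective) = 0.45·0.1500 / (0.45·0.1500 + 0.2·0.8500) ≈ 0.2842
After 'fail': P(defective) = 0.45·0.2842 / (0.45·0.2842 + 0.2·0.7158) ≈ 0.4718
After 'fail': P(defective) = 0.45·0.4718 / (0.45·0.4718 + 0.2·0.5282) ≈ 0.6678
After 'pass': P(defective) = 0.55·0.6678 / (0.55·0.6678 + 0.8·0.3322) ≈ 0.5802
After 'fail': P(defective) = 0.45·0.5802 / (0.45·0.5802 + 0.2·0.4198) ≈ 0.7567
After 'fail': P(defective) = 0.45·0.7567 / (0.45·0.7567 + 0.2·0.2433) ≈ 0.8749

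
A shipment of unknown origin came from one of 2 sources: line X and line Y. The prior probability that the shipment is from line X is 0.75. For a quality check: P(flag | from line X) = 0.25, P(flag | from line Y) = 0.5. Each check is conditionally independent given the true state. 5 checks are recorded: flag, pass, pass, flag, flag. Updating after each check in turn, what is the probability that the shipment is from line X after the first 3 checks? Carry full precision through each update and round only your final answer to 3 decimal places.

After 'flag': P(line X) = 0.25·0.7500 / (0.25·0.7500 + 0.5·0.2500) ≈ 0.6000
After 'pass': P(line X) = 0.75·0.6000 / (0.75·0.6000 + 0.5·0.4000) ≈ 0.6923
After 'pass': P(line X) = 0.75·0.6923 / (0.75·0.6923 + 0.5·0.3077) ≈ 0.7714

0.771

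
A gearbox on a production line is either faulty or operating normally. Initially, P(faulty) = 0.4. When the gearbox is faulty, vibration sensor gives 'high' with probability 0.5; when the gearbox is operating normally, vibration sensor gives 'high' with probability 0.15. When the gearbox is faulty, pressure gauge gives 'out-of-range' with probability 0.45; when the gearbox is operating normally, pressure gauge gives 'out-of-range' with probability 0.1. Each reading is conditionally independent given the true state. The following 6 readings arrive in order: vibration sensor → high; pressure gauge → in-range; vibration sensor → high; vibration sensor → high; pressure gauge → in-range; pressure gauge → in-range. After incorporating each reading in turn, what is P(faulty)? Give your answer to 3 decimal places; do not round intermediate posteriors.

After vibration sensor='high': P(faulty) = 0.5·0.4000 / (0.5·0.4000 + 0.15·0.6000) ≈ 0.6897
After pressure gauge='in-range': P(faulty) = 0.55·0.6897 / (0.55·0.6897 + 0.9·0.3103) ≈ 0.5759
After vibration sensor='high': P(faulty) = 0.5·0.5759 / (0.5·0.5759 + 0.15·0.4241) ≈ 0.8191
After vibration sensor='high': P(faulty) = 0.5·0.8191 / (0.5·0.8191 + 0.15·0.1809) ≈ 0.9378
After pressure gauge='in-range': P(faulty) = 0.55·0.9378 / (0.55·0.9378 + 0.9·0.0622) ≈ 0.9022
After pressure gauge='in-range': P(faulty) = 0.55·0.9022 / (0.55·0.9022 + 0.9·0.0978) ≈ 0.8493

0.849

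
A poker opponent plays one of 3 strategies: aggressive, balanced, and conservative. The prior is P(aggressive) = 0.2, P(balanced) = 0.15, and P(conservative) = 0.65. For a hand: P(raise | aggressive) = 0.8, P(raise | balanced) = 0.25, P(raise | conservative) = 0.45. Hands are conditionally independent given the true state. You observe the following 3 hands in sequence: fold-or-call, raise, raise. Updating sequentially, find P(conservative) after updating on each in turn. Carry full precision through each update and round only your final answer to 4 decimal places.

Each posterior becomes the prior for the next update.
After 'fold-or-call': normaliser = 0.2·0.2000 + 0.75·0.1500 + 0.55·0.6500; P(aggressive) ≈ 0.0784, P(balanced) ≈ 0.2206, P(conservative) ≈ 0.7010
After 'raise': normaliser = 0.8·0.0784 + 0.25·0.2206 + 0.45·0.7010; P(aggressive) ≈ 0.1448, P(balanced) ≈ 0.1273, P(conservative) ≈ 0.7279
After 'raise': normaliser = 0.8·0.1448 + 0.25·0.1273 + 0.45·0.7279; P(aggressive) ≈ 0.2438, P(balanced) ≈ 0.0669, P(conservative) ≈ 0.6893

0.6893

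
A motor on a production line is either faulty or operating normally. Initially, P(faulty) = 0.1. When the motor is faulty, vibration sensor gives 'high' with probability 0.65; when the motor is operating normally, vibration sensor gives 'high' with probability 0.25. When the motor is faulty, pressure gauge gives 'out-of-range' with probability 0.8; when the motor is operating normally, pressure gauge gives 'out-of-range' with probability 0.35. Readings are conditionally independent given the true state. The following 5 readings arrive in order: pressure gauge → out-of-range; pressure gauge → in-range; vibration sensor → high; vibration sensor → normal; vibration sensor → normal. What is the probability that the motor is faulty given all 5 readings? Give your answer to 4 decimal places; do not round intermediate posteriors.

Apply Bayes' rule sequentially, carrying P(faulty) forward.
After pressure gauge='out-of-range': P(faulty) = 0.8·0.1000 / (0.8·0.1000 + 0.35·0.9000) ≈ 0.2025
After pressure gauge='in-range': P(faulty) = 0.2·0.2025 / (0.2·0.2025 + 0.65·0.7975) ≈ 0.0725
After vibration sensor='high': P(faulty) = 0.65·0.0725 / (0.65·0.0725 + 0.25·0.9275) ≈ 0.1689
After vibration sensor='normal': P(faulty) = 0.35·0.1689 / (0.35·0.1689 + 0.75·0.8311) ≈ 0.0866
After vibration sensor='normal': P(faulty) = 0.35·0.0866 / (0.35·0.0866 + 0.75·0.9134) ≈ 0.0424

0.0424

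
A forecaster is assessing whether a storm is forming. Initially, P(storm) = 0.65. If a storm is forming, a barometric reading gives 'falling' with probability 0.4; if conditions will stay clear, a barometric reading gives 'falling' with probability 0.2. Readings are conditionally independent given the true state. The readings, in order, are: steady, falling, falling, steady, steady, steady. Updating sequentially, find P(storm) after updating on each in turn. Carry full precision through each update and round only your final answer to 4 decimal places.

0.7015

After 'steady': P(storm) = 0.6·0.6500 / (0.6·0.6500 + 0.8·0.3500) ≈ 0.5821
After 'falling': P(storm) = 0.4·0.5821 / (0.4·0.5821 + 0.2·0.4179) ≈ 0.7358
After 'falling': P(storm) = 0.4·0.7358 / (0.4·0.7358 + 0.2·0.2642) ≈ 0.8478
After 'steady': P(storm) = 0.6·0.8478 / (0.6·0.8478 + 0.8·0.1522) ≈ 0.8069
After 'steady': P(storm) = 0.6·0.8069 / (0.6·0.8069 + 0.8·0.1931) ≈ 0.7581
After 'steady': P(storm) = 0.6·0.7581 / (0.6·0.7581 + 0.8·0.2419) ≈ 0.7015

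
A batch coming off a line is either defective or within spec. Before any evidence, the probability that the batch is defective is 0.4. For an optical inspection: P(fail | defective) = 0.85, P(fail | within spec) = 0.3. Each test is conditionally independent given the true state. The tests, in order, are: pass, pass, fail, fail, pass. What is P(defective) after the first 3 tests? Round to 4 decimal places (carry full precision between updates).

0.0798

After 'pass': P(defective) = 0.15·0.4000 / (0.15·0.4000 + 0.7·0.6000) ≈ 0.1250
After 'pass': P(defective) = 0.15·0.1250 / (0.15·0.1250 + 0.7·0.8750) ≈ 0.0297
After 'fail': P(defective) = 0.85·0.0297 / (0.85·0.0297 + 0.3·0.9703) ≈ 0.0798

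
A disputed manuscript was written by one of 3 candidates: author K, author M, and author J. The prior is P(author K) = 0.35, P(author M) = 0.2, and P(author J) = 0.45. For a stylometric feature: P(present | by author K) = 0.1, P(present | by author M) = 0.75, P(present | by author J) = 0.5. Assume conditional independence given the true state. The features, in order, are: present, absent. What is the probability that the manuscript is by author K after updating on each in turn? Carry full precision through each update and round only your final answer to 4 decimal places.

0.1736

After 'present': normaliser = 0.1·0.3500 + 0.75·0.2000 + 0.5·0.4500; P(author K) ≈ 0.0854, P(author M) ≈ 0.3659, P(author J) ≈ 0.5488
After 'absent': normaliser = 0.9·0.0854 + 0.25·0.3659 + 0.5·0.5488; P(author K) ≈ 0.1736, P(author M) ≈ 0.2066, P(author J) ≈ 0.6198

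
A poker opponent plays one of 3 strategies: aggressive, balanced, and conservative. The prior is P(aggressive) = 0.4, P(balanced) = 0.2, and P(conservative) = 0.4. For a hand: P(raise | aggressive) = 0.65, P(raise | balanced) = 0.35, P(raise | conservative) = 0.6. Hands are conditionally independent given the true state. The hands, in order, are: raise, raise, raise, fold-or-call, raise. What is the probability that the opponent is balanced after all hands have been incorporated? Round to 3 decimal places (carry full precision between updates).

0.041

After 'raise': normaliser = 0.65·0.4000 + 0.35·0.2000 + 0.6·0.4000; P(aggressive) ≈ 0.4561, P(balanced) ≈ 0.1228, P(conservative) ≈ 0.4211
After 'raise': normaliser = 0.65·0.4561 + 0.35·0.1228 + 0.6·0.4211; P(aggressive) ≈ 0.5007, P(balanced) ≈ 0.0726, P(conservative) ≈ 0.4267
After 'raise': normaliser = 0.65·0.5007 + 0.35·0.0726 + 0.6·0.4267; P(aggressive) ≈ 0.5363, P(balanced) ≈ 0.0419, P(conservative) ≈ 0.4218
After 'fold-or-call': normaliser = 0.35·0.5363 + 0.65·0.0419 + 0.4·0.4218; P(aggressive) ≈ 0.4893, P(balanced) ≈ 0.0709, P(conservative) ≈ 0.4398
After 'raise': normaliser = 0.65·0.4893 + 0.35·0.0709 + 0.6·0.4398; P(aggressive) ≈ 0.5242, P(balanced) ≈ 0.0409, P(conservative) ≈ 0.4349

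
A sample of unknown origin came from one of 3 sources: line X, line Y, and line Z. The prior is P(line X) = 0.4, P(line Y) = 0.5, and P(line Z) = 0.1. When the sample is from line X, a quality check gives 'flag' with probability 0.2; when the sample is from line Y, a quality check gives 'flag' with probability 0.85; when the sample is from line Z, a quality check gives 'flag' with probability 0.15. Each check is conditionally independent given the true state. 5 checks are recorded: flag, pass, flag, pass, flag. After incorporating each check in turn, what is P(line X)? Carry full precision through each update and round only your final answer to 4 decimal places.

After 'flag': normaliser = 0.2·0.4000 + 0.85·0.5000 + 0.15·0.1000; P(line X) ≈ 0.1538, P(line Y) ≈ 0.8173, P(line Z) ≈ 0.0288
After 'pass': normaliser = 0.8·0.1538 + 0.15·0.8173 + 0.85·0.0288; P(line X) ≈ 0.4555, P(line Y) ≈ 0.4537, P(line Z) ≈ 0.0907
After 'flag': normaliser = 0.2·0.4555 + 0.85·0.4537 + 0.15·0.0907; P(line X) ≈ 0.1858, P(line Y) ≈ 0.7865, P(line Z) ≈ 0.0278
After 'pass': normaliser = 0.8·0.1858 + 0.15·0.7865 + 0.85·0.0278; P(line X) ≈ 0.5122, P(line Y) ≈ 0.4065, P(line Z) ≈ 0.0813
After 'flag': normaliser = 0.2·0.5122 + 0.85·0.4065 + 0.15·0.0813; P(line X) ≈ 0.2226, P(line Y) ≈ 0.7509, P(line Z) ≈ 0.0265

0.2226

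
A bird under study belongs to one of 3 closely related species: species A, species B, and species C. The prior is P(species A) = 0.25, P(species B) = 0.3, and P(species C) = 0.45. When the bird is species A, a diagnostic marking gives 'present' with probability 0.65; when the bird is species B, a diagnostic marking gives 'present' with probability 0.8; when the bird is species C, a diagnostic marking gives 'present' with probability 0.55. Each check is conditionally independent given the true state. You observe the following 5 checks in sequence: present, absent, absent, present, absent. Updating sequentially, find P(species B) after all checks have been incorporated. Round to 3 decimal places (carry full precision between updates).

After 'present': normaliser = 0.65·0.2500 + 0.8·0.3000 + 0.55·0.4500; P(species A) ≈ 0.2500, P(species B) ≈ 0.3692, P(species C) ≈ 0.3808
After 'absent': normaliser = 0.35·0.2500 + 0.2·0.3692 + 0.45·0.3808; P(species A) ≈ 0.2630, P(species B) ≈ 0.2220, P(species C) ≈ 0.5150
After 'absent': normaliser = 0.35·0.2630 + 0.2·0.2220 + 0.45·0.5150; P(species A) ≈ 0.2500, P(species B) ≈ 0.1206, P(species C) ≈ 0.6294
After 'present': normaliser = 0.65·0.2500 + 0.8·0.1206 + 0.55·0.6294; P(species A) ≈ 0.2685, P(species B) ≈ 0.1594, P(species C) ≈ 0.5721
After 'absent': normaliser = 0.35·0.2685 + 0.2·0.1594 + 0.45·0.5721; P(species A) ≈ 0.2452, P(species B) ≈ 0.0832, P(species C) ≈ 0.6716

0.083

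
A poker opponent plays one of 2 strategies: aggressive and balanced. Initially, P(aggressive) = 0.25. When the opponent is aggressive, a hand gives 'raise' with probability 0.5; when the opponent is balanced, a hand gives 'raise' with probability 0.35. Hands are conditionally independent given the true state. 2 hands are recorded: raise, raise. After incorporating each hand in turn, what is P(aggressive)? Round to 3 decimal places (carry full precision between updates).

Each posterior becomes the prior for the next update.
After 'raise': P(aggressive) = 0.5·0.2500 / (0.5·0.2500 + 0.35·0.7500) ≈ 0.3226
After 'raise': P(aggressive) = 0.5·0.3226 / (0.5·0.3226 + 0.35·0.6774) ≈ 0.4049

0.405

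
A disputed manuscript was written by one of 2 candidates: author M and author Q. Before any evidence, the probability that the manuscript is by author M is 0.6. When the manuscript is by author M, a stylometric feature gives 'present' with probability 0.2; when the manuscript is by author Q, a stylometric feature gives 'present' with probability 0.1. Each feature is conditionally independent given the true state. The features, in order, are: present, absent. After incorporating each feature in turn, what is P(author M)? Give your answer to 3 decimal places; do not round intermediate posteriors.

After 'present': P(author M) = 0.2·0.6000 / (0.2·0.6000 + 0.1·0.4000) ≈ 0.7500
After 'absent': P(author M) = 0.8·0.7500 / (0.8·0.7500 + 0.9·0.2500) ≈ 0.7273

0.727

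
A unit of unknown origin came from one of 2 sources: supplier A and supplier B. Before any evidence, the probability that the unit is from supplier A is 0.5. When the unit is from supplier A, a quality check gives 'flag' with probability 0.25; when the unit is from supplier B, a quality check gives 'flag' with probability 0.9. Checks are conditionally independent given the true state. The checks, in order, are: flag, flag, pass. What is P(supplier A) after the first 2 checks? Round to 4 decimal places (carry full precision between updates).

After 'flag': P(supplier A) = 0.25·0.5000 / (0.25·0.5000 + 0.9·0.5000) ≈ 0.2174
After 'flag': P(supplier A) = 0.25·0.2174 / (0.25·0.2174 + 0.9·0.7826) ≈ 0.0716

0.0716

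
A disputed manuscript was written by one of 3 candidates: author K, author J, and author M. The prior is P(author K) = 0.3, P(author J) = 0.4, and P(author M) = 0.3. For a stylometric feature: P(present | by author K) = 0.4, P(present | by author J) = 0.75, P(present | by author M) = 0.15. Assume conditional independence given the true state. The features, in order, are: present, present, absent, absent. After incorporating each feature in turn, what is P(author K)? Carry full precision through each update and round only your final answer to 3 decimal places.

0.477

After 'present': normaliser = 0.4·0.3000 + 0.75·0.4000 + 0.15·0.3000; P(author K) ≈ 0.2581, P(author J) ≈ 0.6452, P(author M) ≈ 0.0968
After 'present': normaliser = 0.4·0.2581 + 0.75·0.6452 + 0.15·0.0968; P(author K) ≈ 0.1716, P(author J) ≈ 0.8043, P(author M) ≈ 0.0241
After 'absent': normaliser = 0.6·0.1716 + 0.25·0.8043 + 0.85·0.0241; P(author K) ≈ 0.3172, P(author J) ≈ 0.6196, P(author M) ≈ 0.0632
After 'absent': normaliser = 0.6·0.3172 + 0.25·0.6196 + 0.85·0.0632; P(author K) ≈ 0.4771, P(author J) ≈ 0.3883, P(author M) ≈ 0.1346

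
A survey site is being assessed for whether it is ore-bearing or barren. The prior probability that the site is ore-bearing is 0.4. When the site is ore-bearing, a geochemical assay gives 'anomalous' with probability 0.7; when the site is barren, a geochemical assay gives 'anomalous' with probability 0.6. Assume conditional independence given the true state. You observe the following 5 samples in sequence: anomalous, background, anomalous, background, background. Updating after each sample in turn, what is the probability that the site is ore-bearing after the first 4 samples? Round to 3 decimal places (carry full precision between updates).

0.338

After 'anomalous': P(ore) = 0.7·0.4000 / (0.7·0.4000 + 0.6·0.6000) ≈ 0.4375
After 'background': P(ore) = 0.3·0.4375 / (0.3·0.4375 + 0.4·0.5625) ≈ 0.3684
After 'anomalous': P(ore) = 0.7·0.3684 / (0.7·0.3684 + 0.6·0.6316) ≈ 0.4050
After 'background': P(ore) = 0.3·0.4050 / (0.3·0.4050 + 0.4·0.5950) ≈ 0.3379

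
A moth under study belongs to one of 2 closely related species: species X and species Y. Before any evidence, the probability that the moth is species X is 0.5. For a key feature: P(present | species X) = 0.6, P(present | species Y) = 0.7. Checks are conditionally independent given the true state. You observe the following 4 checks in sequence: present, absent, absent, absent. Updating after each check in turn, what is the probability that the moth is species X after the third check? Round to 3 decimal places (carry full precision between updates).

0.604

After 'present': P(species X) = 0.6·0.5000 / (0.6·0.5000 + 0.7·0.5000) ≈ 0.4615
After 'absent': P(species X) = 0.4·0.4615 / (0.4·0.4615 + 0.3·0.5385) ≈ 0.5333
After 'absent': P(species X) = 0.4·0.5333 / (0.4·0.5333 + 0.3·0.4667) ≈ 0.6038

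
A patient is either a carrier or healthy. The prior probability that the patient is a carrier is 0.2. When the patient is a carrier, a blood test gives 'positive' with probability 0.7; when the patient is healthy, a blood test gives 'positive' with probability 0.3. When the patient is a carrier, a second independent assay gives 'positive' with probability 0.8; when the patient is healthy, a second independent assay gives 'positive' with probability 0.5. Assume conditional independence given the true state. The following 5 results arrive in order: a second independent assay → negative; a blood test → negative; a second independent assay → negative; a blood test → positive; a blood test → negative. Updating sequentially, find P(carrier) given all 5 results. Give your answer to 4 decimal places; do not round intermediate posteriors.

After a second independent assay='negative': P(carrier) = 0.2·0.2000 / (0.2·0.2000 + 0.5·0.8000) ≈ 0.0909
After a blood test='negative': P(carrier) = 0.3·0.0909 / (0.3·0.0909 + 0.7·0.9091) ≈ 0.0411
After a second independent assay='negative': P(carrier) = 0.2·0.0411 / (0.2·0.0411 + 0.5·0.9589) ≈ 0.0169
After a blood test='positive': P(carrier) = 0.7·0.0169 / (0.7·0.0169 + 0.3·0.9831) ≈ 0.0385
After a blood test='negative': P(carrier) = 0.3·0.0385 / (0.3·0.0385 + 0.7·0.9615) ≈ 0.0169

0.0169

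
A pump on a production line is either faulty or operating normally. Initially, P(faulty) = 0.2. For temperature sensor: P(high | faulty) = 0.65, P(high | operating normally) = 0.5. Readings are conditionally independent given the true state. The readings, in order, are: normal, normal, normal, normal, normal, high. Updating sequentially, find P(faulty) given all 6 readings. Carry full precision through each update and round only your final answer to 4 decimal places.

0.0518

After 'normal': P(faulty) = 0.35·0.2000 / (0.35·0.2000 + 0.5·0.8000) ≈ 0.1489
After 'normal': P(faulty) = 0.35·0.1489 / (0.35·0.1489 + 0.5·0.8511) ≈ 0.1091
After 'normal': P(faulty) = 0.35·0.1091 / (0.35·0.1091 + 0.5·0.8909) ≈ 0.0790
After 'normal': P(faulty) = 0.35·0.0790 / (0.35·0.0790 + 0.5·0.9210) ≈ 0.0566
After 'normal': P(faulty) = 0.35·0.0566 / (0.35·0.0566 + 0.5·0.9434) ≈ 0.0403
After 'high': P(faulty) = 0.65·0.0403 / (0.65·0.0403 + 0.5·0.9597) ≈ 0.0518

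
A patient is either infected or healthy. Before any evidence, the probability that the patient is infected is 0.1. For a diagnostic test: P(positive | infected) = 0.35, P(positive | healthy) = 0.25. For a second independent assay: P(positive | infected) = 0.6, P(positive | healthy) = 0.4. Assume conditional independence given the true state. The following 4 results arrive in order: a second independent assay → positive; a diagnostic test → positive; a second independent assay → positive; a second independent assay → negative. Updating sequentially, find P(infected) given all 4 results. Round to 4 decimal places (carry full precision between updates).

After a second independent assay='positive': P(infected) = 0.6·0.1000 / (0.6·0.1000 + 0.4·0.9000) ≈ 0.1429
After a diagnostic test='positive': P(infected) = 0.35·0.1429 / (0.35·0.1429 + 0.25·0.8571) ≈ 0.1892
After a second independent assay='positive': P(infected) = 0.6·0.1892 / (0.6·0.1892 + 0.4·0.8108) ≈ 0.2593
After a second independent assay='negative': P(infected) = 0.4·0.2593 / (0.4·0.2593 + 0.6·0.7407) ≈ 0.1892

0.1892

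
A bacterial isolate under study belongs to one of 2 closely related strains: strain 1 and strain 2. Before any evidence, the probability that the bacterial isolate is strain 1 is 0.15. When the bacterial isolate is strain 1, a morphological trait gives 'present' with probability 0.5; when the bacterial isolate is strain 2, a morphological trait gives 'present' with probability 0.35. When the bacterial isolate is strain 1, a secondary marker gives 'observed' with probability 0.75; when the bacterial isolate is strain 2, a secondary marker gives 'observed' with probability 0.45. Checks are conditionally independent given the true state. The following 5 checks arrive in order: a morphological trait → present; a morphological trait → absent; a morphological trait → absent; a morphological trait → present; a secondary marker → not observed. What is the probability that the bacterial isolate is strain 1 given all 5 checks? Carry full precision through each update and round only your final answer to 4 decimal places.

0.0883

After a morphological trait='present': P(strain 1) = 0.5·0.1500 / (0.5·0.1500 + 0.35·0.8500) ≈ 0.2013
After a morphological trait='absent': P(strain 1) = 0.5·0.2013 / (0.5·0.2013 + 0.65·0.7987) ≈ 0.1624
After a morphological trait='absent': P(strain 1) = 0.5·0.1624 / (0.5·0.1624 + 0.65·0.8376) ≈ 0.1298
After a morphological trait='present': P(strain 1) = 0.5·0.1298 / (0.5·0.1298 + 0.35·0.8702) ≈ 0.1757
After a secondary marker='not observed': P(strain 1) = 0.25·0.1757 / (0.25·0.1757 + 0.55·0.8243) ≈ 0.0883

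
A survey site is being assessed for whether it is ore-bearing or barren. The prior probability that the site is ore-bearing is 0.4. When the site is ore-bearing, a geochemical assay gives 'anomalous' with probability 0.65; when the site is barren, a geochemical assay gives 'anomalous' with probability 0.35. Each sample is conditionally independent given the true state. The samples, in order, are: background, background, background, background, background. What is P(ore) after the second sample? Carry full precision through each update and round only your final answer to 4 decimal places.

0.1620

After 'background': P(ore) = 0.35·0.4000 / (0.35·0.4000 + 0.65·0.6000) ≈ 0.2642
After 'background': P(ore) = 0.35·0.2642 / (0.35·0.2642 + 0.65·0.7358) ≈ 0.1620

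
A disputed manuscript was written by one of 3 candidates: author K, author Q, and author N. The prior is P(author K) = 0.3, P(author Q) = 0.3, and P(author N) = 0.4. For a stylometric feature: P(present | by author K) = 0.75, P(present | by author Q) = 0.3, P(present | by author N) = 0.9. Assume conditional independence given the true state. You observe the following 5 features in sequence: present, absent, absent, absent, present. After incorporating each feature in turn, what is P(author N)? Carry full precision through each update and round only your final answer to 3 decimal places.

0.027

Each posterior becomes the prior for the next update.
After 'present': normaliser = 0.75·0.3000 + 0.3·0.3000 + 0.9·0.4000; P(author K) ≈ 0.3333, P(author Q) ≈ 0.1333, P(author N) ≈ 0.5333
After 'absent': normaliser = 0.25·0.3333 + 0.7·0.1333 + 0.1·0.5333; P(author K) ≈ 0.3623, P(author Q) ≈ 0.4058, P(author N) ≈ 0.2319
After 'absent': normaliser = 0.25·0.3623 + 0.7·0.4058 + 0.1·0.2319; P(author K) ≈ 0.2277, P(author Q) ≈ 0.7140, P(author N) ≈ 0.0583
After 'absent': normaliser = 0.25·0.2277 + 0.7·0.7140 + 0.1·0.0583; P(author K) ≈ 0.1012, P(author Q) ≈ 0.8885, P(author N) ≈ 0.0104
After 'present': normaliser = 0.75·0.1012 + 0.3·0.8885 + 0.9·0.0104; P(author K) ≈ 0.2157, P(author Q) ≈ 0.7577, P(author N) ≈ 0.0265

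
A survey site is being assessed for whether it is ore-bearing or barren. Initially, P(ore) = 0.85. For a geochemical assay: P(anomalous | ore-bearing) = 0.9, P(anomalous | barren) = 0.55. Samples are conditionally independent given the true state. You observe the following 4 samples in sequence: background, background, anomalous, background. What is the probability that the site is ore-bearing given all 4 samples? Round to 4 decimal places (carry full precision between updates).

0.0924

After 'background': P(ore) = 0.1·0.8500 / (0.1·0.8500 + 0.45·0.1500) ≈ 0.5574
After 'background': P(ore) = 0.1·0.5574 / (0.1·0.5574 + 0.45·0.4426) ≈ 0.2186
After 'anomalous': P(ore) = 0.9·0.2186 / (0.9·0.2186 + 0.55·0.7814) ≈ 0.3141
After 'background': P(ore) = 0.1·0.3141 / (0.1·0.3141 + 0.45·0.6859) ≈ 0.0924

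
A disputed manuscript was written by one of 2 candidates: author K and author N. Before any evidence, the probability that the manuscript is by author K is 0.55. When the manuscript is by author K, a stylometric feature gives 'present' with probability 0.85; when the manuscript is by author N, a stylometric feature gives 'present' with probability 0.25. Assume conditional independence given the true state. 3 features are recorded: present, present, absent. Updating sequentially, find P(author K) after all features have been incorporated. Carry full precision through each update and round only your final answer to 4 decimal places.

0.7386

After 'present': P(author K) = 0.85·0.5500 / (0.85·0.5500 + 0.25·0.4500) ≈ 0.8060
After 'present': P(author K) = 0.85·0.8060 / (0.85·0.8060 + 0.25·0.1940) ≈ 0.9339
After 'absent': P(author K) = 0.15·0.9339 / (0.15·0.9339 + 0.75·0.0661) ≈ 0.7386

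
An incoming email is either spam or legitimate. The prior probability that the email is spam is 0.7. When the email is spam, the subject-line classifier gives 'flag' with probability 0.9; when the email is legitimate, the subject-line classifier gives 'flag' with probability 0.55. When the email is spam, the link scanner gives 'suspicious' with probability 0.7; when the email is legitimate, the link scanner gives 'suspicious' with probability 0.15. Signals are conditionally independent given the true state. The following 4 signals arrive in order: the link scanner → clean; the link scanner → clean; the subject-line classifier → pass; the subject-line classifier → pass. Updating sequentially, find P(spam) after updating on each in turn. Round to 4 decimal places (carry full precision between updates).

0.0142

After the link scanner='clean': P(spam) = 0.3·0.7000 / (0.3·0.7000 + 0.85·0.3000) ≈ 0.4516
After the link scanner='clean': P(spam) = 0.3·0.4516 / (0.3·0.4516 + 0.85·0.5484) ≈ 0.2252
After the subject-line classifier='pass': P(spam) = 0.1·0.2252 / (0.1·0.2252 + 0.45·0.7748) ≈ 0.0607
After the subject-line classifier='pass': P(spam) = 0.1·0.0607 / (0.1·0.0607 + 0.45·0.9393) ≈ 0.0142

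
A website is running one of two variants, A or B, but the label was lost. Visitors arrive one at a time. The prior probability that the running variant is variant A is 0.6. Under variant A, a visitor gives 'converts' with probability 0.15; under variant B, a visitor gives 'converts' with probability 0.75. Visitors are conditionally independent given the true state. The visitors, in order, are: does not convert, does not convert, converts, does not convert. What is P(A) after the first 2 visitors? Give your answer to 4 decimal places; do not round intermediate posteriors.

After 'does not convert': P(A) = 0.85·0.6000 / (0.85·0.6000 + 0.25·0.4000) ≈ 0.8361
After 'does not convert': P(A) = 0.85·0.8361 / (0.85·0.8361 + 0.25·0.1639) ≈ 0.9455

0.9455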